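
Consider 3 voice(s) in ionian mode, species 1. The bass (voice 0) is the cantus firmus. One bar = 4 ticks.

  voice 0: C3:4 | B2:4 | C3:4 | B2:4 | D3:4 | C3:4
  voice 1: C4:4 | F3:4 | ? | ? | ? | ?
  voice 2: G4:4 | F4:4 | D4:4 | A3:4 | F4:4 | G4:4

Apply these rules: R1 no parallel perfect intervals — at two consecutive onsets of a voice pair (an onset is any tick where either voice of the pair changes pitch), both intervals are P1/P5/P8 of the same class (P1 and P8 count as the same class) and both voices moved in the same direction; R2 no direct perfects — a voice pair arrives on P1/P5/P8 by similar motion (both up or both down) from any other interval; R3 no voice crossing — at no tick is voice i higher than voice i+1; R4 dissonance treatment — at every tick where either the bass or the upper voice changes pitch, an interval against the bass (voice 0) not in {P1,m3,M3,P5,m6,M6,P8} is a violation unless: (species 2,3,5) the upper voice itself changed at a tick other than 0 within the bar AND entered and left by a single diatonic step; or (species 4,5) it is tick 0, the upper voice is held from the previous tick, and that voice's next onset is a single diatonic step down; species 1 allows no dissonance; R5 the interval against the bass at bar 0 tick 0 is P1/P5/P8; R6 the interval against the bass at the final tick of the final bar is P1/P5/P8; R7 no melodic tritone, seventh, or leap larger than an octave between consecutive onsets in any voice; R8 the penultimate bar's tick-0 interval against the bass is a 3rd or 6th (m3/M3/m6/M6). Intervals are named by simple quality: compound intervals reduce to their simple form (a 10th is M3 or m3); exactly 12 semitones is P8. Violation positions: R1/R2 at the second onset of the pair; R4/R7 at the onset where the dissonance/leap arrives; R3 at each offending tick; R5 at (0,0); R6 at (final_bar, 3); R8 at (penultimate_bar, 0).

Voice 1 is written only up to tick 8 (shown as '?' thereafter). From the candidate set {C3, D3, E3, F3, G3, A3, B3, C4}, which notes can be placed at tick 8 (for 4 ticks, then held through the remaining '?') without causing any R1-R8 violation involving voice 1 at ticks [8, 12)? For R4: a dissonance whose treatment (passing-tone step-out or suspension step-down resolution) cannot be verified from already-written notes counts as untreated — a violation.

{A3, C3, E3}

C3: legal
D3: violates R1,R4
E3: legal
F3: violates R4
G3: violates R2
A3: legal
B3: violates R4,R7
C4: violates R2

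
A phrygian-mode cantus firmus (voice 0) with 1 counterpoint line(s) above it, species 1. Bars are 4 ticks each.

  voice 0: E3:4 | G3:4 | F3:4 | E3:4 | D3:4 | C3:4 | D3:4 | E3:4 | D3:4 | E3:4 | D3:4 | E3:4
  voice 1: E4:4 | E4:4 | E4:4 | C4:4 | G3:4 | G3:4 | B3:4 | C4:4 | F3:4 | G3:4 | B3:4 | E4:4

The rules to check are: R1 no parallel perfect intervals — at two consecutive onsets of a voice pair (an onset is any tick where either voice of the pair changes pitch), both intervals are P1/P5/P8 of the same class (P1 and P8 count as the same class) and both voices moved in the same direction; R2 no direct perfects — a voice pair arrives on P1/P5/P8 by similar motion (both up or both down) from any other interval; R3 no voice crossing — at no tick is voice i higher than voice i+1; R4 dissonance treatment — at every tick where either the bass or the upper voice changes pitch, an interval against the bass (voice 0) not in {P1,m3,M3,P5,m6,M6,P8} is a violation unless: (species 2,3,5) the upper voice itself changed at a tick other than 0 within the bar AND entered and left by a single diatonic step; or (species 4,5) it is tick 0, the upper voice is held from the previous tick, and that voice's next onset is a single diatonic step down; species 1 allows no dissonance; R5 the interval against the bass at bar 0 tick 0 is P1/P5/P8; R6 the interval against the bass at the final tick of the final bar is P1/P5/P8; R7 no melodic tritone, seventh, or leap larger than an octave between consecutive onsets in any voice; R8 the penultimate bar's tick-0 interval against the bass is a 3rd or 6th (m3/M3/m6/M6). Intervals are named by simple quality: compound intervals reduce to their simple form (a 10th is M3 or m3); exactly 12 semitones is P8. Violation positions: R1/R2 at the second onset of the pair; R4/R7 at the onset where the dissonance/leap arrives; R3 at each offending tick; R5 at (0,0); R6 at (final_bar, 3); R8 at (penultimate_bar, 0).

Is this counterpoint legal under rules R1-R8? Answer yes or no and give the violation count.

bar 0: v0=E3 v1=E4 (P8)
bar 1: v0=G3 v1=E4 (M6)
bar 2: v0=F3 v1=E4 (M7)
bar 3: v0=E3 v1=C4 (m6)
bar 4: v0=D3 v1=G3 (P4)
bar 5: v0=C3 v1=G3 (P5)
bar 6: v0=D3 v1=B3 (M6)
bar 7: v0=E3 v1=C4 (m6)
bar 8: v0=D3 v1=F3 (m3)
bar 9: v0=E3 v1=G3 (m3)
bar 10: v0=D3 v1=B3 (M6)
bar 11: v0=E3 v1=E4 (P8)
  R4 @ bar2.0: F3/E4 M7 untreated
  R4 @ bar4.0: D3/G3 P4 untreated
  R2 @ bar11.0: D3/B3 M6 -> E3/E4 P8 similar

No (3 violations)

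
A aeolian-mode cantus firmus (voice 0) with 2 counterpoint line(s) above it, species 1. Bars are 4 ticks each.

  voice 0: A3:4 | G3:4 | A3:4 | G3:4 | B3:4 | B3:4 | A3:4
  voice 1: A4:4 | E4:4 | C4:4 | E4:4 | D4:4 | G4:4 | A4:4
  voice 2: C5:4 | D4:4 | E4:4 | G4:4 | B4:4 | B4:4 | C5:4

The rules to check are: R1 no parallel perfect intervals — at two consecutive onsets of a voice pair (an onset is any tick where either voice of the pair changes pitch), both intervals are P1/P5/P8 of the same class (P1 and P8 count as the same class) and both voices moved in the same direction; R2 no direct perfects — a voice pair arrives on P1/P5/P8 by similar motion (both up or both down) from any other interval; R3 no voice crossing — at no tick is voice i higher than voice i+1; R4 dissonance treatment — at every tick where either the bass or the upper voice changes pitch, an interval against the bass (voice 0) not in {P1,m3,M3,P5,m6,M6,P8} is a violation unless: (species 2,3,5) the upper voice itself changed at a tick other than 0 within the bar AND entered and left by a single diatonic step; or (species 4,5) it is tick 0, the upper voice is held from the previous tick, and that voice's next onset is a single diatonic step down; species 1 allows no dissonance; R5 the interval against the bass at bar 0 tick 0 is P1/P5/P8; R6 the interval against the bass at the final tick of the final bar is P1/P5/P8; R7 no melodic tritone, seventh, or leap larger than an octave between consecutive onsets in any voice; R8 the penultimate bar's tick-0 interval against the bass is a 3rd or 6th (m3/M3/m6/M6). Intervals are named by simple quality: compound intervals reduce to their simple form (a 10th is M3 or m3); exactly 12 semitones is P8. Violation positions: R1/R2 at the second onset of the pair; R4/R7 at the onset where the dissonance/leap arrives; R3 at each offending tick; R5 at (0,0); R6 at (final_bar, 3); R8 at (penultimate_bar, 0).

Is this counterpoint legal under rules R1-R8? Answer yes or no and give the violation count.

No (11 violations)

bar 0: v0=A3 v1=A4 v2=C5 (m3)
bar 1: v0=G3 v1=E4 v2=D4 (P5)
bar 2: v0=A3 v1=C4 v2=E4 (P5)
bar 3: v0=G3 v1=E4 v2=G4 (P8)
bar 4: v0=B3 v1=D4 v2=B4 (P8)
bar 5: v0=B3 v1=G4 v2=B4 (P8)
bar 6: v0=A3 v1=A4 v2=C5 (m3)
  R5 @ bar0.0: opens on m3
  R2 @ bar1.0: A3/C5 m3 -> G3/D4 P5 similar
  R3 @ bar1.0: E4 above D4
  R7 @ bar1.0: C5->D4 leap 10st
  R3 @ bar1.1: E4 above D4
  R3 @ bar1.2: E4 above D4
  R3 @ bar1.3: E4 above D4
  R1 @ bar2.0: G3/D4 P5 -> A3/E4 P5 similar
  R1 @ bar4.0: G3/G4 P8 -> B3/B4 P8 similar
  R8 @ bar5.0: penult P8 not 3rd/6th
  R6 @ bar6.3: closes on m3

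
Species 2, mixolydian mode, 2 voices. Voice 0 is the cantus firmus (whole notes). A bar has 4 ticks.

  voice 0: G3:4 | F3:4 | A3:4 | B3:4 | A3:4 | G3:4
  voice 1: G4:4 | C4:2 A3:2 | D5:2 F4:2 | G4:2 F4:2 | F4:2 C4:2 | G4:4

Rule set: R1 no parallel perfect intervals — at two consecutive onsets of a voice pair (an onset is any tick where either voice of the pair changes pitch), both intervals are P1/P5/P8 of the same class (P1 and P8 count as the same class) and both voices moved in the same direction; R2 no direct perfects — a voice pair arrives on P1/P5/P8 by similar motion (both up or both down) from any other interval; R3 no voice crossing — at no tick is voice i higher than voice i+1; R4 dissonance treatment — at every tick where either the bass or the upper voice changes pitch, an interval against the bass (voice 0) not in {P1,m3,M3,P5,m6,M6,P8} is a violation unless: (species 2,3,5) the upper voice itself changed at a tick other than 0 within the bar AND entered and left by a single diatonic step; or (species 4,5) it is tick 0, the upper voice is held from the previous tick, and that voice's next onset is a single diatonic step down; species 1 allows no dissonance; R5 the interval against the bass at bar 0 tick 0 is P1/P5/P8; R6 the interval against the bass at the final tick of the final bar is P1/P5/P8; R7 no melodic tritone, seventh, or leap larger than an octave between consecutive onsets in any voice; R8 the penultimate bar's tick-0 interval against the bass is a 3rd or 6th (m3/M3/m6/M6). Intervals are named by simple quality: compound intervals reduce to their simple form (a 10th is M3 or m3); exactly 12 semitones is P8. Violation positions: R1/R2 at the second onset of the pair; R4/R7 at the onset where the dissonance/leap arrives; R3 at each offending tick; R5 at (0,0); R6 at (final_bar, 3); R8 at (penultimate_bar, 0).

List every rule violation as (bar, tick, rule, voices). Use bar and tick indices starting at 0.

bar 0: v0=G3 v1=G4 downbeat P8
bar 1: v0=F3 v1=C4 downbeat P5
bar 2: v0=A3 v1=D5 downbeat P4
bar 3: v0=B3 v1=G4 downbeat m6
bar 4: v0=A3 v1=F4 downbeat m6
bar 5: v0=G3 v1=G4 downbeat P8
  -> R2 @ bar 1 tick 0 v(0, 1): G3/G4 P8 -> F3/C4 P5 similar
  -> R4 @ bar 2 tick 0 v(0, 1): A3/D5 P4 untreated
  -> R7 @ bar 2 tick 0 v(1,): A3->D5 leap 17st
  -> R4 @ bar 3 tick 2 v(0, 1): B3/F4 TT untreated

(1, 0, R2, (0, 1))
(2, 0, R4, (0, 1))
(2, 0, R7, (1,))
(3, 2, R4, (0, 1))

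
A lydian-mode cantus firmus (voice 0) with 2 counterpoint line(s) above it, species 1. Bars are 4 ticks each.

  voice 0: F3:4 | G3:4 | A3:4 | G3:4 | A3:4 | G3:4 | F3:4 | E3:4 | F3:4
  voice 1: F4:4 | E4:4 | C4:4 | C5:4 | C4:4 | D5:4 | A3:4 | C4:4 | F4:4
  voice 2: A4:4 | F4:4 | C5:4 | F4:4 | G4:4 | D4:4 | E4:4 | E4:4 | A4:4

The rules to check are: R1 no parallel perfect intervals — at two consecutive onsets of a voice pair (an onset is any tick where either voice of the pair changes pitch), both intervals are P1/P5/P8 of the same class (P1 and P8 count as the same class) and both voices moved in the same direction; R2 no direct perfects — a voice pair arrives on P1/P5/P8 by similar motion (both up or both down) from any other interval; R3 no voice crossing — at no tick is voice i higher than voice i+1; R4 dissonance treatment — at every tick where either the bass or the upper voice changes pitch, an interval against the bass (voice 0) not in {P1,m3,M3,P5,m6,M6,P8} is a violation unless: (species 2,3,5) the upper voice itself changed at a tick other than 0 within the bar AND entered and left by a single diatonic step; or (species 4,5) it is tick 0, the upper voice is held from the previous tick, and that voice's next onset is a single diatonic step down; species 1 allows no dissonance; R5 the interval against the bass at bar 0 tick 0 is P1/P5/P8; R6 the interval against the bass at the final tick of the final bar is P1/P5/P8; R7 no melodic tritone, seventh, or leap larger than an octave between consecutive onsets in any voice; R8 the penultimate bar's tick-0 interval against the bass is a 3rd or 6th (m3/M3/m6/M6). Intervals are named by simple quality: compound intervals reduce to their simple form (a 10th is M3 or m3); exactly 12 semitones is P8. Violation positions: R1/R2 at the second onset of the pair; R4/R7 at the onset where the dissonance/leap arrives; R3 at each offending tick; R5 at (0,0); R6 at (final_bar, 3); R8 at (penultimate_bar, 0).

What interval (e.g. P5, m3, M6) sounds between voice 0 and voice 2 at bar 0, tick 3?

voice 0=F3 voice 2=A4 -> M3

M3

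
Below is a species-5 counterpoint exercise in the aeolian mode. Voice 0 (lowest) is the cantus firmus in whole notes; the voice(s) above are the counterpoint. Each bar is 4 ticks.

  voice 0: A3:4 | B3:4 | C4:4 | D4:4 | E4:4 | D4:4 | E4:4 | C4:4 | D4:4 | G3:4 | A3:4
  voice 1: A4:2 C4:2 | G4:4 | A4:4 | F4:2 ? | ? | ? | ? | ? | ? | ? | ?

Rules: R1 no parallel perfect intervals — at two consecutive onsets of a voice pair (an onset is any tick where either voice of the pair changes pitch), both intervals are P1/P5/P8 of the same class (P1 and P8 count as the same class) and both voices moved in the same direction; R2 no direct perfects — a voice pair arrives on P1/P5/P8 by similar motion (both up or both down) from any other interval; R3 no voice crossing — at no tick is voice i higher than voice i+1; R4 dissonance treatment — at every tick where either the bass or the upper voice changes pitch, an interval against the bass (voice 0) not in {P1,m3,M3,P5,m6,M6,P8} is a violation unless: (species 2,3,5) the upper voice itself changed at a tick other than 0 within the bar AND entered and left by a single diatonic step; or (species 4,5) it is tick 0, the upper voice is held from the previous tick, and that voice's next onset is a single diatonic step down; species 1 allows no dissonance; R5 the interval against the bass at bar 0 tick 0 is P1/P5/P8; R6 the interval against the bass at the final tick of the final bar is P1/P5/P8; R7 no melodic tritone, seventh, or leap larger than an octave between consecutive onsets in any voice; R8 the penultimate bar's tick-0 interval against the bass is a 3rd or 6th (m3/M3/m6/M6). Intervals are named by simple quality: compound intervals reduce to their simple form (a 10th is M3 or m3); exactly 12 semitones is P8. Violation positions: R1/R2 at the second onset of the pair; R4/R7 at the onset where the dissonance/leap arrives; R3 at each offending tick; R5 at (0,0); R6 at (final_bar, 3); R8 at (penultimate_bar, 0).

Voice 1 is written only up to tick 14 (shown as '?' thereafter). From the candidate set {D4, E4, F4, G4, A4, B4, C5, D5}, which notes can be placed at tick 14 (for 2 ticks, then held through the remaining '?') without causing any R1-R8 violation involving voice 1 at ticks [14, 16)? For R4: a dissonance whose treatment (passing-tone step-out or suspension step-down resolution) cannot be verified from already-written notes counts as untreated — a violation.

D4: legal
E4: violates R4
F4: legal
G4: violates R4
A4: legal
B4: violates R7
C5: violates R4
D5: legal

{A4, D4, D5, F4}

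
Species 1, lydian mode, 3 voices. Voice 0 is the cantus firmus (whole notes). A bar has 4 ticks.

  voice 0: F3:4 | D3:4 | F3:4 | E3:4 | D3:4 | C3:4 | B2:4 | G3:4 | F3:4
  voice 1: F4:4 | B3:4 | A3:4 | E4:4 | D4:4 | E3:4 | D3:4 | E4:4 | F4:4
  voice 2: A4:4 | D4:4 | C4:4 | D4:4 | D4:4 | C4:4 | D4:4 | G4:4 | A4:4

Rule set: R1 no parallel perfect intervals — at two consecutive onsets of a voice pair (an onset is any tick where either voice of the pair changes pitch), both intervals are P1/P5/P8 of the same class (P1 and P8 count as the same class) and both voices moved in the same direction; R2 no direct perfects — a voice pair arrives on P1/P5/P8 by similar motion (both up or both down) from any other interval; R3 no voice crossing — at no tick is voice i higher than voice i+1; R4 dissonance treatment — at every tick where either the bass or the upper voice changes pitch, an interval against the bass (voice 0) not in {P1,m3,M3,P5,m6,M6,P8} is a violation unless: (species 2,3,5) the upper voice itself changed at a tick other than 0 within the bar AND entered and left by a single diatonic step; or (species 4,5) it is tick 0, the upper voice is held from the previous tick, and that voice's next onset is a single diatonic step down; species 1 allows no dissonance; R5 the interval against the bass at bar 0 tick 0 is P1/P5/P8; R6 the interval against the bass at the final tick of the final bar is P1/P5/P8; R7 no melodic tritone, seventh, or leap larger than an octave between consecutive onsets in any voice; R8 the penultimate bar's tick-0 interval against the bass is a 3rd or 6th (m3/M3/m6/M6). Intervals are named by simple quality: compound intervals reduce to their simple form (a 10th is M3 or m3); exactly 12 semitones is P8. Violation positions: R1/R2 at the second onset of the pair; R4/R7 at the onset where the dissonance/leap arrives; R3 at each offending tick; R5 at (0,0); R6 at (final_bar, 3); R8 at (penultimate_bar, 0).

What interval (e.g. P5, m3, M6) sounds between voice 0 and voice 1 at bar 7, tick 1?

M6

voice 0=G3 voice 1=E4 -> M6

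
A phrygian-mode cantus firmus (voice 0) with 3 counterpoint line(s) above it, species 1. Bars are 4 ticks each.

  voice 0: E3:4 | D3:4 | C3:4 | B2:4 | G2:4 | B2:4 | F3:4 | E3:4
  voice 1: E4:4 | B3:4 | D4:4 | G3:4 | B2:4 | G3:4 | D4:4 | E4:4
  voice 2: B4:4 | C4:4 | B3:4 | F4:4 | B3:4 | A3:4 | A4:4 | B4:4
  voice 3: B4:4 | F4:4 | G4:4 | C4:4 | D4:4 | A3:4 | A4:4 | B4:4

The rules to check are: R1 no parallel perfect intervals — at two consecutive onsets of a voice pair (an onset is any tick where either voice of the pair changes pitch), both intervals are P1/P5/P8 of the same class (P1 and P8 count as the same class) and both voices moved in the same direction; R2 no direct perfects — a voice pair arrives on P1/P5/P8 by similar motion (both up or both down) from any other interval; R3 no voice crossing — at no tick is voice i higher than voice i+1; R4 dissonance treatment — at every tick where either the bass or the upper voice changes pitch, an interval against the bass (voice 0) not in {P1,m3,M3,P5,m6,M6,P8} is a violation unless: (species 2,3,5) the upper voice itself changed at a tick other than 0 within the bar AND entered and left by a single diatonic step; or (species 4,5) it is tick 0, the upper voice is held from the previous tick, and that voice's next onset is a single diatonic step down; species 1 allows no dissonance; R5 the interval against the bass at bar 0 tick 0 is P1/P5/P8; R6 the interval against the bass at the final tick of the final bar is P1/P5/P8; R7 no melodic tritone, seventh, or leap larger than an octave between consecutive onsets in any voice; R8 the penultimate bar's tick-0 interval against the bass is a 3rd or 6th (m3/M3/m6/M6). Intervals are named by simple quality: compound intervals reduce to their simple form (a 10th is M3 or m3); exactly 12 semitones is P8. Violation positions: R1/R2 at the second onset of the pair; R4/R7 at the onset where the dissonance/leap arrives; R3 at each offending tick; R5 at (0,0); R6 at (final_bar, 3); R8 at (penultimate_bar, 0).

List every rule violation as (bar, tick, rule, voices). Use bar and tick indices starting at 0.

(1, 0, R4, (0, 2))
(1, 0, R7, (2,))
(1, 0, R7, (3,))
(2, 0, R3, (1, 2))
(2, 0, R4, (0, 1))
(2, 0, R4, (0, 2))
(2, 1, R3, (1, 2))
(2, 2, R3, (1, 2))
(2, 3, R3, (1, 2))
(3, 0, R3, (2, 3))
(3, 0, R4, (0, 2))
(3, 0, R4, (0, 3))
(3, 0, R7, (2,))
(3, 1, R3, (2, 3))
(3, 2, R3, (2, 3))
(3, 3, R3, (2, 3))
(4, 0, R2, (1, 2))
(4, 0, R7, (2,))
(5, 0, R2, (2, 3))
(5, 0, R4, (0, 2))
(5, 0, R4, (0, 3))
(6, 0, R1, (2, 3))
(6, 0, R2, (1, 2))
(6, 0, R2, (1, 3))
(6, 0, R7, (0,))
(7, 0, R1, (1, 2))
(7, 0, R1, (1, 3))
(7, 0, R1, (2, 3))

bar 0: v0=E3 v1=E4 v2=B4 v3=B4 downbeat P5
bar 1: v0=D3 v1=B3 v2=C4 v3=F4 downbeat m3
bar 2: v0=C3 v1=D4 v2=B3 v3=G4 downbeat P5
bar 3: v0=B2 v1=G3 v2=F4 v3=C4 downbeat m2
bar 4: v0=G2 v1=B2 v2=B3 v3=D4 downbeat P5
bar 5: v0=B2 v1=G3 v2=A3 v3=A3 downbeat m7
bar 6: v0=F3 v1=D4 v2=A4 v3=A4 downbeat M3
bar 7: v0=E3 v1=E4 v2=B4 v3=B4 downbeat P5
  -> R4 @ bar 1 tick 0 v(0, 2): D3/C4 m7 untreated
  -> R7 @ bar 1 tick 0 v(2,): B4->C4 leap 11st
  -> R7 @ bar 1 tick 0 v(3,): B4->F4 leap 6st
  -> R3 @ bar 2 tick 0 v(1, 2): D4 above B3
  -> R4 @ bar 2 tick 0 v(0, 1): C3/D4 M2 untreated
  -> R4 @ bar 2 tick 0 v(0, 2): C3/B3 M7 untreated
  -> R3 @ bar 2 tick 1 v(1, 2): D4 above B3
  -> R3 @ bar 2 tick 2 v(1, 2): D4 above B3
  -> R3 @ bar 2 tick 3 v(1, 2): D4 above B3
  -> R3 @ bar 3 tick 0 v(2, 3): F4 above C4
  -> R4 @ bar 3 tick 0 v(0, 2): B2/F4 TT untreated
  -> R4 @ bar 3 tick 0 v(0, 3): B2/C4 m2 untreated
  -> R7 @ bar 3 tick 0 v(2,): B3->F4 leap 6st
  -> R3 @ bar 3 tick 1 v(2, 3): F4 above C4
  -> R3 @ bar 3 tick 2 v(2, 3): F4 above C4
  -> R3 @ bar 3 tick 3 v(2, 3): F4 above C4
  -> R2 @ bar 4 tick 0 v(1, 2): G3/F4 m7 -> B2/B3 P8 similar
  -> R7 @ bar 4 tick 0 v(2,): F4->B3 leap 6st
  -> R2 @ bar 5 tick 0 v(2, 3): B3/D4 m3 -> A3/A3 P1 similar
  -> R4 @ bar 5 tick 0 v(0, 2): B2/A3 m7 untreated
  -> R4 @ bar 5 tick 0 v(0, 3): B2/A3 m7 untreated
  -> R1 @ bar 6 tick 0 v(2, 3): A3/A3 P1 -> A4/A4 P1 similar
  -> R2 @ bar 6 tick 0 v(1, 2): G3/A3 M2 -> D4/A4 P5 similar
  -> R2 @ bar 6 tick 0 v(1, 3): G3/A3 M2 -> D4/A4 P5 similar
  -> R7 @ bar 6 tick 0 v(0,): B2->F3 leap 6st
  -> R1 @ bar 7 tick 0 v(1, 2): D4/A4 P5 -> E4/B4 P5 similar
  -> R1 @ bar 7 tick 0 v(1, 3): D4/A4 P5 -> E4/B4 P5 similar
  -> R1 @ bar 7 tick 0 v(2, 3): A4/A4 P1 -> B4/B4 P1 similar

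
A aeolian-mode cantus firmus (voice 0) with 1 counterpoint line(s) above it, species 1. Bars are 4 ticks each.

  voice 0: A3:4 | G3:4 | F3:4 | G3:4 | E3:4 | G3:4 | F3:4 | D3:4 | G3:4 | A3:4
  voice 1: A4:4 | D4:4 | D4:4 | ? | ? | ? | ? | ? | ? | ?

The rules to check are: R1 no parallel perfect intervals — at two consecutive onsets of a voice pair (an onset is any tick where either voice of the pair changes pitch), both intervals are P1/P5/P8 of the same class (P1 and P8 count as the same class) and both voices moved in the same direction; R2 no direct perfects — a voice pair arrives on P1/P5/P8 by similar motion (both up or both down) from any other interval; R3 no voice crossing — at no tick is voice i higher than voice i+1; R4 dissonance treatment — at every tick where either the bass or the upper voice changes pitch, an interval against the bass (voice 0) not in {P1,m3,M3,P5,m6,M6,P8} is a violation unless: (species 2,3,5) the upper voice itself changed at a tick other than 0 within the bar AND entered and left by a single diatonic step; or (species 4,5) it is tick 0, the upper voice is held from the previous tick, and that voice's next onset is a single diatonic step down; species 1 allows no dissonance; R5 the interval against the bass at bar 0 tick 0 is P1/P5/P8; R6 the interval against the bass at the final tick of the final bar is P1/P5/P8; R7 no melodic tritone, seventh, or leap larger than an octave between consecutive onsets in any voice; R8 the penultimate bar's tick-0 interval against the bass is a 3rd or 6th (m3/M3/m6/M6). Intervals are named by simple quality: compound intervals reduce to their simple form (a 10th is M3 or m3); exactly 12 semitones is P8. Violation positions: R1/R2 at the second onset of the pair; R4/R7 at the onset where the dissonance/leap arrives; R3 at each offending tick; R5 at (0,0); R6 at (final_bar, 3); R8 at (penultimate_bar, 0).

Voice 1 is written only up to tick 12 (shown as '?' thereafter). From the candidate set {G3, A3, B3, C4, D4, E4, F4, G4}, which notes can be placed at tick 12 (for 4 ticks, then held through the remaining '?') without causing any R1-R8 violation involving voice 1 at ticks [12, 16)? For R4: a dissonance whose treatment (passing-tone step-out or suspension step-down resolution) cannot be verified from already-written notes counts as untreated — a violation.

{B3, D4, E4, G3}

G3: legal
A3: violates R4
B3: legal
C4: violates R4
D4: legal
E4: legal
F4: violates R4
G4: violates R2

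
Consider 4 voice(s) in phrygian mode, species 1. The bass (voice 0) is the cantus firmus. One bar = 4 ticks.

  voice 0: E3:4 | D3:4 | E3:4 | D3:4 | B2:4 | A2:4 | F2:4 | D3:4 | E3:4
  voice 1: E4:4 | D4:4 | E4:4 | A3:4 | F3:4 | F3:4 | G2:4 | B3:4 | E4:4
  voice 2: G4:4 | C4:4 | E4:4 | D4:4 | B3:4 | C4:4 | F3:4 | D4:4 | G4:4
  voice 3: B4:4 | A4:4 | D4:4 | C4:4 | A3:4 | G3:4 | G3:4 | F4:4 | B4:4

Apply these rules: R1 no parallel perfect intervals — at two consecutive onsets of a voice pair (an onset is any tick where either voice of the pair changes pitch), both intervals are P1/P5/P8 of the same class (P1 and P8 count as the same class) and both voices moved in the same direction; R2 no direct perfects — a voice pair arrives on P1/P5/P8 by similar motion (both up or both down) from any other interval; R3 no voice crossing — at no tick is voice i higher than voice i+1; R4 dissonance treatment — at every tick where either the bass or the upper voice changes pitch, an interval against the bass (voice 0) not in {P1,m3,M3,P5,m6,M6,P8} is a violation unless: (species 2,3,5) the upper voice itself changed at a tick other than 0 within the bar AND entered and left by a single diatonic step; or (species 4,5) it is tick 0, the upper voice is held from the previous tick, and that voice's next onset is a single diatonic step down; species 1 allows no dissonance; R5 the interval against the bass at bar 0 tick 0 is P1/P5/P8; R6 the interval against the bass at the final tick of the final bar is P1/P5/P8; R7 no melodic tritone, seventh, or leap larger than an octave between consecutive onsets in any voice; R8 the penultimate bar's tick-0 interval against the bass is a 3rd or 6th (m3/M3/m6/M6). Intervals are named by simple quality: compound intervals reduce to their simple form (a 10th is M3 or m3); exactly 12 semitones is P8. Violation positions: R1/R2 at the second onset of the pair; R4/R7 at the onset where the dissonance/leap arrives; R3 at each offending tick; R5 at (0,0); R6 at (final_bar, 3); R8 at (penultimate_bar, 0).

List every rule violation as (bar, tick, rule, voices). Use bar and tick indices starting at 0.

bar 0: v0=E3 v1=E4 v2=G4 v3=B4 downbeat P5
bar 1: v0=D3 v1=D4 v2=C4 v3=A4 downbeat P5
bar 2: v0=E3 v1=E4 v2=E4 v3=D4 downbeat m7
bar 3: v0=D3 v1=A3 v2=D4 v3=C4 downbeat m7
bar 4: v0=B2 v1=F3 v2=B3 v3=A3 downbeat m7
bar 5: v0=A2 v1=F3 v2=C4 v3=G3 downbeat m7
bar 6: v0=F2 v1=G2 v2=F3 v3=G3 downbeat M2
bar 7: v0=D3 v1=B3 v2=D4 v3=F4 downbeat m3
bar 8: v0=E3 v1=E4 v2=G4 v3=B4 downbeat P5
  -> R5 @ bar 0 tick 0 v(0, 2): opens on m3
  -> R1 @ bar 1 tick 0 v(0, 1): E3/E4 P8 -> D3/D4 P8 similar
  -> R1 @ bar 1 tick 0 v(0, 3): E3/B4 P5 -> D3/A4 P5 similar
  -> R1 @ bar 1 tick 0 v(1, 3): E4/B4 P5 -> D4/A4 P5 similar
  -> R3 @ bar 1 tick 0 v(1, 2): D4 above C4
  -> R4 @ bar 1 tick 0 v(0, 2): D3/C4 m7 untreated
  -> R3 @ bar 1 tick 1 v(1, 2): D4 above C4
  -> R3 @ bar 1 tick 2 v(1, 2): D4 above C4
  -> R3 @ bar 1 tick 3 v(1, 2): D4 above C4
  -> R1 @ bar 2 tick 0 v(0, 1): D3/D4 P8 -> E3/E4 P8 similar
  -> R2 @ bar 2 tick 0 v(0, 2): D3/C4 m7 -> E3/E4 P8 similar
  -> R2 @ bar 2 tick 0 v(1, 2): D4/C4 M2 -> E4/E4 P1 similar
  -> R3 @ bar 2 tick 0 v(2, 3): E4 above D4
  -> R4 @ bar 2 tick 0 v(0, 3): E3/D4 m7 untreated
  -> R3 @ bar 2 tick 1 v(2, 3): E4 above D4
  -> R3 @ bar 2 tick 2 v(2, 3): E4 above D4
  -> R3 @ bar 2 tick 3 v(2, 3): E4 above D4
  -> R1 @ bar 3 tick 0 v(0, 2): E3/E4 P8 -> D3/D4 P8 similar
  -> R2 @ bar 3 tick 0 v(0, 1): E3/E4 P8 -> D3/A3 P5 similar
  -> R3 @ bar 3 tick 0 v(2, 3): D4 above C4
  -> R4 @ bar 3 tick 0 v(0, 3): D3/C4 m7 untreated
  -> R3 @ bar 3 tick 1 v(2, 3): D4 above C4
  -> R3 @ bar 3 tick 2 v(2, 3): D4 above C4
  -> R3 @ bar 3 tick 3 v(2, 3): D4 above C4
  -> R1 @ bar 4 tick 0 v(0, 2): D3/D4 P8 -> B2/B3 P8 similar
  -> R3 @ bar 4 tick 0 v(2, 3): B3 above A3
  -> R4 @ bar 4 tick 0 v(0, 1): B2/F3 TT untreated
  -> R4 @ bar 4 tick 0 v(0, 3): B2/A3 m7 untreated
  -> R3 @ bar 4 tick 1 v(2, 3): B3 above A3
  -> R3 @ bar 4 tick 2 v(2, 3): B3 above A3
  -> R3 @ bar 4 tick 3 v(2, 3): B3 above A3
  -> R3 @ bar 5 tick 0 v(2, 3): C4 above G3
  -> R4 @ bar 5 tick 0 v(0, 3): A2/G3 m7 untreated
  -> R3 @ bar 5 tick 1 v(2, 3): C4 above G3
  -> R3 @ bar 5 tick 2 v(2, 3): C4 above G3
  -> R3 @ bar 5 tick 3 v(2, 3): C4 above G3
  -> R2 @ bar 6 tick 0 v(0, 2): A2/C4 m3 -> F2/F3 P8 similar
  -> R4 @ bar 6 tick 0 v(0, 1): F2/G2 M2 untreated
  -> R4 @ bar 6 tick 0 v(0, 3): F2/G3 M2 untreated
  -> R7 @ bar 6 tick 0 v(1,): F3->G2 leap 10st
  -> R1 @ bar 7 tick 0 v(0, 2): F2/F3 P8 -> D3/D4 P8 similar
  -> R7 @ bar 7 tick 0 v(1,): G2->B3 leap 16st
  -> R7 @ bar 7 tick 0 v(3,): G3->F4 leap 10st
  -> R8 @ bar 7 tick 0 v(0, 2): penult P8 not 3rd/6th
  -> R2 @ bar 8 tick 0 v(0, 1): D3/B3 M6 -> E3/E4 P8 similar
  -> R2 @ bar 8 tick 0 v(0, 3): D3/F4 m3 -> E3/B4 P5 similar
  -> R2 @ bar 8 tick 0 v(1, 3): B3/F4 TT -> E4/B4 P5 similar
  -> R7 @ bar 8 tick 0 v(3,): F4->B4 leap 6st
  -> R6 @ bar 8 tick 3 v(0, 2): closes on m3

(0, 0, R5, (0, 2))
(1, 0, R1, (0, 1))
(1, 0, R1, (0, 3))
(1, 0, R1, (1, 3))
(1, 0, R3, (1, 2))
(1, 0, R4, (0, 2))
(1, 1, R3, (1, 2))
(1, 2, R3, (1, 2))
(1, 3, R3, (1, 2))
(2, 0, R1, (0, 1))
(2, 0, R2, (0, 2))
(2, 0, R2, (1, 2))
(2, 0, R3, (2, 3))
(2, 0, R4, (0, 3))
(2, 1, R3, (2, 3))
(2, 2, R3, (2, 3))
(2, 3, R3, (2, 3))
(3, 0, R1, (0, 2))
(3, 0, R2, (0, 1))
(3, 0, R3, (2, 3))
(3, 0, R4, (0, 3))
(3, 1, R3, (2, 3))
(3, 2, R3, (2, 3))
(3, 3, R3, (2, 3))
(4, 0, R1, (0, 2))
(4, 0, R3, (2, 3))
(4, 0, R4, (0, 1))
(4, 0, R4, (0, 3))
(4, 1, R3, (2, 3))
(4, 2, R3, (2, 3))
(4, 3, R3, (2, 3))
(5, 0, R3, (2, 3))
(5, 0, R4, (0, 3))
(5, 1, R3, (2, 3))
(5, 2, R3, (2, 3))
(5, 3, R3, (2, 3))
(6, 0, R2, (0, 2))
(6, 0, R4, (0, 1))
(6, 0, R4, (0, 3))
(6, 0, R7, (1,))
(7, 0, R1, (0, 2))
(7, 0, R7, (1,))
(7, 0, R7, (3,))
(7, 0, R8, (0, 2))
(8, 0, R2, (0, 1))
(8, 0, R2, (0, 3))
(8, 0, R2, (1, 3))
(8, 0, R7, (3,))
(8, 3, R6, (0, 2))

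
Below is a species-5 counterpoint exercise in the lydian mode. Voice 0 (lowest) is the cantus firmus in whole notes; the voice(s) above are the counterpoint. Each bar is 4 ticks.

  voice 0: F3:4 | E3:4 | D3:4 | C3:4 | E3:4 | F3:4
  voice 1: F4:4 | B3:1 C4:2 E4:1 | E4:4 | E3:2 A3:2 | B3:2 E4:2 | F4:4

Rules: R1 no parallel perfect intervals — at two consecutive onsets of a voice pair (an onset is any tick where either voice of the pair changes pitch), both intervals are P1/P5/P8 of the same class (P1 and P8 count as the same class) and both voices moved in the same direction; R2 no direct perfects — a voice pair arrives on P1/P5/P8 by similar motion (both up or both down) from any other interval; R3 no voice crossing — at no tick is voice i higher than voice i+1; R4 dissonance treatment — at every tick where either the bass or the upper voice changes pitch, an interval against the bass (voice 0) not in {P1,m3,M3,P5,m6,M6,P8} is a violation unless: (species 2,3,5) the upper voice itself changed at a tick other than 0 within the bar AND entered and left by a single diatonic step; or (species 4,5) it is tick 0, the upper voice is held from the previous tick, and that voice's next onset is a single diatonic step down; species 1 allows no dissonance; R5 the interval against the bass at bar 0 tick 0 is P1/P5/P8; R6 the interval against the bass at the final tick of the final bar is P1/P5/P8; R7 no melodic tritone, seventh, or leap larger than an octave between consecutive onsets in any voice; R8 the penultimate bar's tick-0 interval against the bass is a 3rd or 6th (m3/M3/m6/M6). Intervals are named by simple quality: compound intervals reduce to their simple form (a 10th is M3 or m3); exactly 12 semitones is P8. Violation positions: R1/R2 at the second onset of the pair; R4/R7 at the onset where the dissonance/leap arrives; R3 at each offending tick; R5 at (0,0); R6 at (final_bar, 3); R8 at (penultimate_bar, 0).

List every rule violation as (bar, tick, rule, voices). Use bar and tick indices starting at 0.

(1, 0, R2, (0, 1))
(1, 0, R7, (1,))
(2, 0, R4, (0, 1))
(4, 0, R2, (0, 1))
(4, 0, R8, (0, 1))
(5, 0, R1, (0, 1))

bar 0: v0=F3 v1=F4 downbeat P8
bar 1: v0=E3 v1=B3 downbeat P5
bar 2: v0=D3 v1=E4 downbeat M2
bar 3: v0=C3 v1=E3 downbeat M3
bar 4: v0=E3 v1=B3 downbeat P5
bar 5: v0=F3 v1=F4 downbeat P8
  -> R2 @ bar 1 tick 0 v(0, 1): F3/F4 P8 -> E3/B3 P5 similar
  -> R7 @ bar 1 tick 0 v(1,): F4->B3 leap 6st
  -> R4 @ bar 2 tick 0 v(0, 1): D3/E4 M2 untreated
  -> R2 @ bar 4 tick 0 v(0, 1): C3/A3 M6 -> E3/B3 P5 similar
  -> R8 @ bar 4 tick 0 v(0, 1): penult P5 not 3rd/6th
  -> R1 @ bar 5 tick 0 v(0, 1): E3/E4 P8 -> F3/F4 P8 similar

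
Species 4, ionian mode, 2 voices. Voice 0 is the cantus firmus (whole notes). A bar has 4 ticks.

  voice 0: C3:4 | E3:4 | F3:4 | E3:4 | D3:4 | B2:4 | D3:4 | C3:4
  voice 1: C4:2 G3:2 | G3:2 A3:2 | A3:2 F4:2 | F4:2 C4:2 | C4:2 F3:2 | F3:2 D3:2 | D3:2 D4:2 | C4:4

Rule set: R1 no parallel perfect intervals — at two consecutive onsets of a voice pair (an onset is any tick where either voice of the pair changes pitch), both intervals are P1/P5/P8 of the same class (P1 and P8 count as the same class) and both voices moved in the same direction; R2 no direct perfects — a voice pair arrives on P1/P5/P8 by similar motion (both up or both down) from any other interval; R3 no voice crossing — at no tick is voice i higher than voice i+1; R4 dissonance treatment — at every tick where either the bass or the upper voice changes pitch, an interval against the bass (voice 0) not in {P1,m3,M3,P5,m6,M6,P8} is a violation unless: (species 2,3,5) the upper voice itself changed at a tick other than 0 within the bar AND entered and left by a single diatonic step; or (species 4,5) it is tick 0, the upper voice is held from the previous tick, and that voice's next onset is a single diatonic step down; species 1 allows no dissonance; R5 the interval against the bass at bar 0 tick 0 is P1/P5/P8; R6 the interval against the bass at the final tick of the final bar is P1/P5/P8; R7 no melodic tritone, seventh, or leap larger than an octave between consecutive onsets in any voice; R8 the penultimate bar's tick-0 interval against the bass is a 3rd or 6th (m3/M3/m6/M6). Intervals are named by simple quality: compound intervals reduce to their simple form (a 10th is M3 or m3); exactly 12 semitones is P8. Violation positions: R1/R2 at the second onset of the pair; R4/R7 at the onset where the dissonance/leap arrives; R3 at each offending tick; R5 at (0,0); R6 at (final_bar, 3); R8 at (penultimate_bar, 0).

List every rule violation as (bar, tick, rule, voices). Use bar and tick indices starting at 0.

(1, 2, R4, (0, 1))
(3, 0, R4, (0, 1))
(4, 0, R4, (0, 1))
(5, 0, R4, (0, 1))
(6, 0, R8, (0, 1))
(7, 0, R1, (0, 1))

bar 0: v0=C3 v1=C4 downbeat P8
bar 1: v0=E3 v1=G3 downbeat m3
bar 2: v0=F3 v1=A3 downbeat M3
bar 3: v0=E3 v1=F4 downbeat m2
bar 4: v0=D3 v1=C4 downbeat m7
bar 5: v0=B2 v1=F3 downbeat TT
bar 6: v0=D3 v1=D3 downbeat P1
bar 7: v0=C3 v1=C4 downbeat P8
  -> R4 @ bar 1 tick 2 v(0, 1): E3/A3 P4 untreated
  -> R4 @ bar 3 tick 0 v(0, 1): E3/F4 m2 untreated
  -> R4 @ bar 4 tick 0 v(0, 1): D3/C4 m7 untreated
  -> R4 @ bar 5 tick 0 v(0, 1): B2/F3 TT untreated
  -> R8 @ bar 6 tick 0 v(0, 1): penult P1 not 3rd/6th
  -> R1 @ bar 7 tick 0 v(0, 1): D3/D4 P8 -> C3/C4 P8 similar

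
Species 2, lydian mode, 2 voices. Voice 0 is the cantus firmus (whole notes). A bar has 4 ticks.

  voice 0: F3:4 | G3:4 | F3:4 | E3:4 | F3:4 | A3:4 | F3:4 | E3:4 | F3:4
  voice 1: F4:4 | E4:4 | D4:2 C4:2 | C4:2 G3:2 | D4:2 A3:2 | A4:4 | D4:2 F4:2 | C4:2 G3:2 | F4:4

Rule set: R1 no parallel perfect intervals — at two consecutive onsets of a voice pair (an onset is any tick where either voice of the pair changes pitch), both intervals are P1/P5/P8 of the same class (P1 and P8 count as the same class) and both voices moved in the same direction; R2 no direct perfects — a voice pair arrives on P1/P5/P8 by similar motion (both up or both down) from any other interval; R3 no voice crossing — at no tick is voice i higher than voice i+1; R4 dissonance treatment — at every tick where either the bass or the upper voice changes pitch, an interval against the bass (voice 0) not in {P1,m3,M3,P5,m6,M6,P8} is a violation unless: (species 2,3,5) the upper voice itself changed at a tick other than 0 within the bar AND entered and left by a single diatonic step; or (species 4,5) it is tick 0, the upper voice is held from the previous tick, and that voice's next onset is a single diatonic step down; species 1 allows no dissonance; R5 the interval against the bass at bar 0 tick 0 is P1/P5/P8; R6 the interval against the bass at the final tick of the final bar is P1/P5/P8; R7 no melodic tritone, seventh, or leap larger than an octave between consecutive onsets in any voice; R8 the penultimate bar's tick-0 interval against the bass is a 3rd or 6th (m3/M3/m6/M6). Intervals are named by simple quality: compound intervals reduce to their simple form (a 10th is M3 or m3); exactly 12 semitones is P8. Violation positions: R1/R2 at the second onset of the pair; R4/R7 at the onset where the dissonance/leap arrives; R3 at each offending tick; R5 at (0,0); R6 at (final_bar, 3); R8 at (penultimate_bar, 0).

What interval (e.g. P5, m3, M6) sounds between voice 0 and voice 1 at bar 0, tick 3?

voice 0=F3 voice 1=F4 -> P8

P8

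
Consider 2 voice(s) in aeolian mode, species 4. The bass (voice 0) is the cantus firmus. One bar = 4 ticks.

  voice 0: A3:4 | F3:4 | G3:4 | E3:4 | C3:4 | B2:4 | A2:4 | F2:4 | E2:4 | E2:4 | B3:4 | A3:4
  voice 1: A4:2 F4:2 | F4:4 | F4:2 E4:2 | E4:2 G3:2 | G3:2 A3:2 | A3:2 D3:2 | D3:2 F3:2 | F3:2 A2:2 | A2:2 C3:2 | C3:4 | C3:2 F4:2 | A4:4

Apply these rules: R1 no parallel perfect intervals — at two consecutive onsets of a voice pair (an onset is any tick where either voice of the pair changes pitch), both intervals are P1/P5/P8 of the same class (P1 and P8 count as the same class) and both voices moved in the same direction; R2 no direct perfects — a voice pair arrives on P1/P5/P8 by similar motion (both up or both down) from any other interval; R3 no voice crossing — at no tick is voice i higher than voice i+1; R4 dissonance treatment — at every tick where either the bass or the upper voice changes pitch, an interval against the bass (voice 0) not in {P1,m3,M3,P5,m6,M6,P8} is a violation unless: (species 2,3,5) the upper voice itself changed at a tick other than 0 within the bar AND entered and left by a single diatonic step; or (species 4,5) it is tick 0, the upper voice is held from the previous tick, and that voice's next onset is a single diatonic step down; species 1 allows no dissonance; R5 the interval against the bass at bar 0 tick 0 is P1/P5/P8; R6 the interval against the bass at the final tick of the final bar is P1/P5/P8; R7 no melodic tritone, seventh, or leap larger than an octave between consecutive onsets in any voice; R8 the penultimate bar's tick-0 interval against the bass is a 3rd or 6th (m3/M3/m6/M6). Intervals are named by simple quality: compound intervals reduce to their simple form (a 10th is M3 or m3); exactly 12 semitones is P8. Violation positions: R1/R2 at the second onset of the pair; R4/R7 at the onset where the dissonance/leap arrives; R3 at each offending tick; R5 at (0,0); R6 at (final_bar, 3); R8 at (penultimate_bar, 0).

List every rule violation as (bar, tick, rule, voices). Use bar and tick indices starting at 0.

bar 0: v0=A3 v1=A4 downbeat P8
bar 1: v0=F3 v1=F4 downbeat P8
bar 2: v0=G3 v1=F4 downbeat m7
bar 3: v0=E3 v1=E4 downbeat P8
bar 4: v0=C3 v1=G3 downbeat P5
bar 5: v0=B2 v1=A3 downbeat m7
bar 6: v0=A2 v1=D3 downbeat P4
bar 7: v0=F2 v1=F3 downbeat P8
bar 8: v0=E2 v1=A2 downbeat P4
bar 9: v0=E2 v1=C3 downbeat m6
bar 10: v0=B3 v1=C3 downbeat M7
bar 11: v0=A3 v1=A4 downbeat P8
  -> R4 @ bar 5 tick 0 v(0, 1): B2/A3 m7 untreated
  -> R4 @ bar 6 tick 0 v(0, 1): A2/D3 P4 untreated
  -> R4 @ bar 8 tick 0 v(0, 1): E2/A2 P4 untreated
  -> R3 @ bar 10 tick 0 v(0, 1): B3 above C3
  -> R4 @ bar 10 tick 0 v(0, 1): B3/C3 M7 untreated
  -> R7 @ bar 10 tick 0 v(0,): E2->B3 leap 19st
  -> R8 @ bar 10 tick 0 v(0, 1): penult M7 not 3rd/6th
  -> R3 @ bar 10 tick 1 v(0, 1): B3 above C3
  -> R4 @ bar 10 tick 2 v(0, 1): B3/F4 TT untreated
  -> R7 @ bar 10 tick 2 v(1,): C3->F4 leap 17st

(5, 0, R4, (0, 1))
(6, 0, R4, (0, 1))
(8, 0, R4, (0, 1))
(10, 0, R3, (0, 1))
(10, 0, R4, (0, 1))
(10, 0, R7, (0,))
(10, 0, R8, (0, 1))
(10, 1, R3, (0, 1))
(10, 2, R4, (0, 1))
(10, 2, R7, (1,))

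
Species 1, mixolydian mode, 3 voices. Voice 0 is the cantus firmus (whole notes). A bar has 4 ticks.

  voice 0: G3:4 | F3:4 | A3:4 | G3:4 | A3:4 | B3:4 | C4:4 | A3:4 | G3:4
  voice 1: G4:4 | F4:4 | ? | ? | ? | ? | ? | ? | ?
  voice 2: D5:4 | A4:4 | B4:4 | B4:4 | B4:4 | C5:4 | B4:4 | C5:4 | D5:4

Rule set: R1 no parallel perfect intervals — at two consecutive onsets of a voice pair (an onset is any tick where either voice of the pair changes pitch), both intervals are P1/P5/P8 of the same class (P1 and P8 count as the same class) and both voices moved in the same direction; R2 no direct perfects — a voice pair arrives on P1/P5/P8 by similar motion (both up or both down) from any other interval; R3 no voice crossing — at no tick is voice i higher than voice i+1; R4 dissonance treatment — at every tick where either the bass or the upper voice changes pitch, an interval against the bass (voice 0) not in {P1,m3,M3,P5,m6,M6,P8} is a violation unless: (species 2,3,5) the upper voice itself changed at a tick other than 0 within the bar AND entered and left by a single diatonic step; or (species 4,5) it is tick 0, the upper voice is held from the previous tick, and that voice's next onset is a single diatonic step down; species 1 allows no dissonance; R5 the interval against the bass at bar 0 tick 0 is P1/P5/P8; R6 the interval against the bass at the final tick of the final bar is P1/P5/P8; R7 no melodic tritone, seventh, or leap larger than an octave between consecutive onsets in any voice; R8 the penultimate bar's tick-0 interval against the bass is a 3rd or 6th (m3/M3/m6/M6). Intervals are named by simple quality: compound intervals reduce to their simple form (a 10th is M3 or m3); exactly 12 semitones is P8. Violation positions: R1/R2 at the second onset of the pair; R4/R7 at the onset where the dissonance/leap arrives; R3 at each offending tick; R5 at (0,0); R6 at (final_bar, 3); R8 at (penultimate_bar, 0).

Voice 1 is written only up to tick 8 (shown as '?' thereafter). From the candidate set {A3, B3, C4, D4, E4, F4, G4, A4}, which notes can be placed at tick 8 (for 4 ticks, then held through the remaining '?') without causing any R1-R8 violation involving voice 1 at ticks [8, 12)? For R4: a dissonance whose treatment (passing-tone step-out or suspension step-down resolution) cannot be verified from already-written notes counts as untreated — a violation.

{A3, C4, E4, F4}

A3: legal
B3: violates R4,R7
C4: legal
D4: violates R4
E4: legal
F4: legal
G4: violates R4
A4: violates R1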